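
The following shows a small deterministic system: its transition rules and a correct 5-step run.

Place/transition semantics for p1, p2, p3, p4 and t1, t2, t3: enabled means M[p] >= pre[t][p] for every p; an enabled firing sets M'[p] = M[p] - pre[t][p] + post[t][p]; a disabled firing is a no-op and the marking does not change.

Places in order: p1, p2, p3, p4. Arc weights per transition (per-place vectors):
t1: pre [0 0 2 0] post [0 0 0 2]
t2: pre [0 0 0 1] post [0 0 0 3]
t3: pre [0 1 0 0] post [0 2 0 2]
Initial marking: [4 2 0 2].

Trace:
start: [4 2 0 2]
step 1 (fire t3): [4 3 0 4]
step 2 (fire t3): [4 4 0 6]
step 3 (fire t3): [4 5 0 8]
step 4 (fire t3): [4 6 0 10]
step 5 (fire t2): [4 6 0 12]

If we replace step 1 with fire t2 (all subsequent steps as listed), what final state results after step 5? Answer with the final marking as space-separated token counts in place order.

(re-executing from step 1 with the substitution; state before step 1: [4 2 0 2])
step 1 (fire t2): [4 2 0 4]
step 2 (fire t3): [4 3 0 6]
step 3 (fire t3): [4 4 0 8]
step 4 (fire t3): [4 5 0 10]
step 5 (fire t2): [4 5 0 12]

4 5 0 12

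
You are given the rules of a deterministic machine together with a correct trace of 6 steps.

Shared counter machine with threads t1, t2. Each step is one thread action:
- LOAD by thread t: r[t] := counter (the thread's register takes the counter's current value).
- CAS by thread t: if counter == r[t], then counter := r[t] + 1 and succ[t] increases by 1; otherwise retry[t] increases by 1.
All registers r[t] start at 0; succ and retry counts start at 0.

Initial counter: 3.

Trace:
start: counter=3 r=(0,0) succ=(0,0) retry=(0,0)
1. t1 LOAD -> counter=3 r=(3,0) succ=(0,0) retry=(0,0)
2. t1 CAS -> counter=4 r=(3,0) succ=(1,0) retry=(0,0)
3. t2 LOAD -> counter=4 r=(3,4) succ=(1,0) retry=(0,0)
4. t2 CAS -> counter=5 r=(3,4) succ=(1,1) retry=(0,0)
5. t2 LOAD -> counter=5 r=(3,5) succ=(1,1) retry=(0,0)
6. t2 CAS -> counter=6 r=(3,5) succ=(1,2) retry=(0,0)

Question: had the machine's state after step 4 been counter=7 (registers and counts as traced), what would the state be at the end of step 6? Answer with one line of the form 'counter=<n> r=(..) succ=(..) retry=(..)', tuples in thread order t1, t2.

counter=8 r=(3,7) succ=(1,2) retry=(0,0)

state after step 4 := counter=7 r=(3,4) succ=(1,1) retry=(0,0)
5. t2 LOAD -> counter=7 r=(3,7) succ=(1,1) retry=(0,0)
6. t2 CAS -> counter=8 r=(3,7) succ=(1,2) retry=(0,0)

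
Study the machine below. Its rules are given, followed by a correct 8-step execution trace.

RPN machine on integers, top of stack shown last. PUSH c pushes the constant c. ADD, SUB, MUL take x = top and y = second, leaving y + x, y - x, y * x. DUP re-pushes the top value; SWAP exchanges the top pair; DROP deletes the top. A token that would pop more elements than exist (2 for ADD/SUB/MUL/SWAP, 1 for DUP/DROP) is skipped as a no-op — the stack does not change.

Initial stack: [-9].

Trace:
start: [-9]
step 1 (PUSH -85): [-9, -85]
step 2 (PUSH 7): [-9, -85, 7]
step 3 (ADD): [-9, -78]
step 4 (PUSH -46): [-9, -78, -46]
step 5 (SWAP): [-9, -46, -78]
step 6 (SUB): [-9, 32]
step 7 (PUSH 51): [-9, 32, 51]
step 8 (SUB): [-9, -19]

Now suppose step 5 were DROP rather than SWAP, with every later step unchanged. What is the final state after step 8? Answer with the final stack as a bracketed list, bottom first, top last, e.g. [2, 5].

[18]

(re-executing from step 5 with the substitution; state before step 5: [-9, -78, -46])
step 5 (DROP): [-9, -78]
step 6 (SUB): [69]
step 7 (PUSH 51): [69, 51]
step 8 (SUB): [18]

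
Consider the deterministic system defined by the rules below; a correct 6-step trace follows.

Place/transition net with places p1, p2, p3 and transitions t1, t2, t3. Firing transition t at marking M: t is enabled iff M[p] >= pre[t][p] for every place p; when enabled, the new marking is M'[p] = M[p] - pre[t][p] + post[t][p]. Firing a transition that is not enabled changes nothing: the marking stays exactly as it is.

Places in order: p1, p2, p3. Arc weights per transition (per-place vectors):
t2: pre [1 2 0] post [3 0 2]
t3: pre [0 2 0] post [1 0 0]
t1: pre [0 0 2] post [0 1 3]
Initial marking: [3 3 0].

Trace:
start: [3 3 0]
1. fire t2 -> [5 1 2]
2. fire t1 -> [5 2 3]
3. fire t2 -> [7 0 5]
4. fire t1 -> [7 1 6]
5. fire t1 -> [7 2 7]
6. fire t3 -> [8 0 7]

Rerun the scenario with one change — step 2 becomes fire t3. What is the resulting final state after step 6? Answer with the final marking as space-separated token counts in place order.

(re-executing from step 2 with the substitution; state before step 2: [5 1 2])
2. fire t3 -> [5 1 2]
3. fire t2 -> [5 1 2]
4. fire t1 -> [5 2 3]
5. fire t1 -> [5 3 4]
6. fire t3 -> [6 1 4]

6 1 4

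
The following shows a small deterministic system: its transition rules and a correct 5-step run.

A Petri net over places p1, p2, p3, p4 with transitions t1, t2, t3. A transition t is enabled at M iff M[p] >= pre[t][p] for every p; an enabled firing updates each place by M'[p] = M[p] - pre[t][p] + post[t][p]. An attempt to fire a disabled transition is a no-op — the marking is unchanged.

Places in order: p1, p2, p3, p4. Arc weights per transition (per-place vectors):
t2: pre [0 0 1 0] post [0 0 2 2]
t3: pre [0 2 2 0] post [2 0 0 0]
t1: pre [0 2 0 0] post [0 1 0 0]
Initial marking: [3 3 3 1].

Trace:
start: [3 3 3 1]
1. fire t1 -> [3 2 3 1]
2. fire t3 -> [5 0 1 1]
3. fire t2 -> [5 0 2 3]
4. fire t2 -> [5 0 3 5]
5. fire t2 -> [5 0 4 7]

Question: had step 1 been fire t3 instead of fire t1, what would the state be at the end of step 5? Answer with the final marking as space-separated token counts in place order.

5 1 4 7

(re-executing from step 1 with the substitution; state before step 1: [3 3 3 1])
1. fire t3 -> [5 1 1 1]
2. fire t3 -> [5 1 1 1]
3. fire t2 -> [5 1 2 3]
4. fire t2 -> [5 1 3 5]
5. fire t2 -> [5 1 4 7]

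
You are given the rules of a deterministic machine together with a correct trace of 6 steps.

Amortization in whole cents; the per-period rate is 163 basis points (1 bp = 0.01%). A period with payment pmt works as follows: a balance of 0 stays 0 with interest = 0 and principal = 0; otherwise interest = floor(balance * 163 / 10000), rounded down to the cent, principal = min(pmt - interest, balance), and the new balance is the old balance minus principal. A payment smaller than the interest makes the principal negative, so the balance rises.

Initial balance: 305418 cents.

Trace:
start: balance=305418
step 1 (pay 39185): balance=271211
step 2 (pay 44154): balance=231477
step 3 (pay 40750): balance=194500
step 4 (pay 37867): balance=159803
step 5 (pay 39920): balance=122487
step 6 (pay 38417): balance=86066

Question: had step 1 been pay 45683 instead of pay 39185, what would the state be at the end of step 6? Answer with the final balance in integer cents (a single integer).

79020

(re-executing from step 1 with the substitution; state before step 1: balance=305418)
step 1 (pay 45683): balance=264713
step 2 (pay 44154): balance=224873
step 3 (pay 40750): balance=187788
step 4 (pay 37867): balance=152981
step 5 (pay 39920): balance=115554
step 6 (pay 38417): balance=79020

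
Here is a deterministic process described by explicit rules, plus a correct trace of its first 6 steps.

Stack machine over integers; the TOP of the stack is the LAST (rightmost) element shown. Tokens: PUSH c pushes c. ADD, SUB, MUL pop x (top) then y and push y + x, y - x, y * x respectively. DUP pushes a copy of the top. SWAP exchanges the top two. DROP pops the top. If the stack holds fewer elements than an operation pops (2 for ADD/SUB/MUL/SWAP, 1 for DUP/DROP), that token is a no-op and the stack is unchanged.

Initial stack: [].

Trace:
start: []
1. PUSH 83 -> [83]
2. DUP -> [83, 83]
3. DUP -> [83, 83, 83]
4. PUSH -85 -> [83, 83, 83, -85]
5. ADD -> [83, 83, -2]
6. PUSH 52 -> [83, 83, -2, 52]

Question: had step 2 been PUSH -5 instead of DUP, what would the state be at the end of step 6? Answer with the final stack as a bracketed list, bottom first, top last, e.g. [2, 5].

[83, -5, -90, 52]

(re-executing from step 2 with the substitution; state before step 2: [83])
2. PUSH -5 -> [83, -5]
3. DUP -> [83, -5, -5]
4. PUSH -85 -> [83, -5, -5, -85]
5. ADD -> [83, -5, -90]
6. PUSH 52 -> [83, -5, -90, 52]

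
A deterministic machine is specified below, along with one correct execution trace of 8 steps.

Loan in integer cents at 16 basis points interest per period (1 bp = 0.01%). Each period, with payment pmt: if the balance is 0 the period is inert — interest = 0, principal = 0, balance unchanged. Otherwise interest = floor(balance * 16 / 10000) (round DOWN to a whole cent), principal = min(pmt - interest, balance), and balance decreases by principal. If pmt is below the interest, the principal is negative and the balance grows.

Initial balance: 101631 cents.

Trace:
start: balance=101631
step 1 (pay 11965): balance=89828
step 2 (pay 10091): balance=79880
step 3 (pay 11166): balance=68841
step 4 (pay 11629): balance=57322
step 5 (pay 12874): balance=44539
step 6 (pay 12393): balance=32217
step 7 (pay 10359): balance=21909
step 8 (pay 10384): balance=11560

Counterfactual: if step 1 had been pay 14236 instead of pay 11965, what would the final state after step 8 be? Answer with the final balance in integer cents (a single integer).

9264

(re-executing from step 1 with the substitution; state before step 1: balance=101631)
step 1 (pay 14236): balance=87557
step 2 (pay 10091): balance=77606
step 3 (pay 11166): balance=66564
step 4 (pay 11629): balance=55041
step 5 (pay 12874): balance=42255
step 6 (pay 12393): balance=29929
step 7 (pay 10359): balance=19617
step 8 (pay 10384): balance=9264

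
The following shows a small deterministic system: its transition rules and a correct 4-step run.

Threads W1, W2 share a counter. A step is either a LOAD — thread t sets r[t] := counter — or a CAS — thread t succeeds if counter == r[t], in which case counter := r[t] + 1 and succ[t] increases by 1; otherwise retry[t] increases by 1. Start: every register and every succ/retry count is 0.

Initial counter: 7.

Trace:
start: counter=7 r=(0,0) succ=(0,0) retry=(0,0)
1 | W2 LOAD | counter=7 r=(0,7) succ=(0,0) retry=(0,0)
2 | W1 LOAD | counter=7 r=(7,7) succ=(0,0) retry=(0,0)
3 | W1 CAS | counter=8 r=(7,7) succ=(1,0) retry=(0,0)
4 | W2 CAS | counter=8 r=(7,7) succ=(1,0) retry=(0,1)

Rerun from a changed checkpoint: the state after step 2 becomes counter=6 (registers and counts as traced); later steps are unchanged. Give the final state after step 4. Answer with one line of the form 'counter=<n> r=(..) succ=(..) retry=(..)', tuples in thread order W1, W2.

state after step 2 := counter=6 r=(7,7) succ=(0,0) retry=(0,0)
3 | W1 CAS | counter=6 r=(7,7) succ=(0,0) retry=(1,0)
4 | W2 CAS | counter=6 r=(7,7) succ=(0,0) retry=(1,1)

counter=6 r=(7,7) succ=(0,0) retry=(1,1)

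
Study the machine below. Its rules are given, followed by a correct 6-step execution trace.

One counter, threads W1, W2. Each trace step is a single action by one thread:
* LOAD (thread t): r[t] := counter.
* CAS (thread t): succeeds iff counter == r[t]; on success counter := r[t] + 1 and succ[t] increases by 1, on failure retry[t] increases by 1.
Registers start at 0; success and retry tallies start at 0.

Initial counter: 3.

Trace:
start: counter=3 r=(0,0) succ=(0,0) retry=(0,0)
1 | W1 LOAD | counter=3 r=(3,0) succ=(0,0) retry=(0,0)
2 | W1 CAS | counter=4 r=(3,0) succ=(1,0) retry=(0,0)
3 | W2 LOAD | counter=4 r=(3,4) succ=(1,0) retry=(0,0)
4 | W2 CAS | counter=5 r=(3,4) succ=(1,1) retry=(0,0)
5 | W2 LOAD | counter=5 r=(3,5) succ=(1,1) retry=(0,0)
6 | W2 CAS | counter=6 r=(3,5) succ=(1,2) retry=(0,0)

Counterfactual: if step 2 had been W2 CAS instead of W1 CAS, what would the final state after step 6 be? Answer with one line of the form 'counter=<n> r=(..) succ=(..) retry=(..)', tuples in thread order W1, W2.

(re-executing from step 2 with the substitution; state before step 2: counter=3 r=(3,0) succ=(0,0) retry=(0,0))
2 | W2 CAS | counter=3 r=(3,0) succ=(0,0) retry=(0,1)
3 | W2 LOAD | counter=3 r=(3,3) succ=(0,0) retry=(0,1)
4 | W2 CAS | counter=4 r=(3,3) succ=(0,1) retry=(0,1)
5 | W2 LOAD | counter=4 r=(3,4) succ=(0,1) retry=(0,1)
6 | W2 CAS | counter=5 r=(3,4) succ=(0,2) retry=(0,1)

counter=5 r=(3,4) succ=(0,2) retry=(0,1)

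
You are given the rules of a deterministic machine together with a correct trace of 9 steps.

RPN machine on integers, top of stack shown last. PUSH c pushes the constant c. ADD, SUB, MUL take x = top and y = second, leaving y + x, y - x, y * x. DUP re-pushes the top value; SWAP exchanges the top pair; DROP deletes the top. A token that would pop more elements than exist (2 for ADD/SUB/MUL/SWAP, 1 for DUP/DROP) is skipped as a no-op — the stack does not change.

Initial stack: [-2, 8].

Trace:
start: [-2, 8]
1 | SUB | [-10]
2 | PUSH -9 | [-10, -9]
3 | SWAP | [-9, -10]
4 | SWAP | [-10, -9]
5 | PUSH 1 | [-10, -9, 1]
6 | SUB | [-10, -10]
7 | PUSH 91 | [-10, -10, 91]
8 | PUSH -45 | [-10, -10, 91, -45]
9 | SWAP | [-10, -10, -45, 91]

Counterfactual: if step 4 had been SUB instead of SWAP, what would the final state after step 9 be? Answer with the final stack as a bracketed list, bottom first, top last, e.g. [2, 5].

(re-executing from step 4 with the substitution; state before step 4: [-9, -10])
4 | SUB | [1]
5 | PUSH 1 | [1, 1]
6 | SUB | [0]
7 | PUSH 91 | [0, 91]
8 | PUSH -45 | [0, 91, -45]
9 | SWAP | [0, -45, 91]

[0, -45, 91]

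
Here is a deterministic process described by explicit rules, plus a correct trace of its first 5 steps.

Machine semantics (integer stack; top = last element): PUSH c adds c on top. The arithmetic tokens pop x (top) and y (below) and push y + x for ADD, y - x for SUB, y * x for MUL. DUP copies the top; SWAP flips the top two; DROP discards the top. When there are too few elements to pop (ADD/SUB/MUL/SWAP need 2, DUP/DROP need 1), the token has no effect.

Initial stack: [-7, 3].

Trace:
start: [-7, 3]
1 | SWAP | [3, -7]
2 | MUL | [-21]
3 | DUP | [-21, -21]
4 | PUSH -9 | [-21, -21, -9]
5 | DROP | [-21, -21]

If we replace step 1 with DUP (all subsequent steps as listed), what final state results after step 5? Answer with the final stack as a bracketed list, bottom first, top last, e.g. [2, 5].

(re-executing from step 1 with the substitution; state before step 1: [-7, 3])
1 | DUP | [-7, 3, 3]
2 | MUL | [-7, 9]
3 | DUP | [-7, 9, 9]
4 | PUSH -9 | [-7, 9, 9, -9]
5 | DROP | [-7, 9, 9]

[-7, 9, 9]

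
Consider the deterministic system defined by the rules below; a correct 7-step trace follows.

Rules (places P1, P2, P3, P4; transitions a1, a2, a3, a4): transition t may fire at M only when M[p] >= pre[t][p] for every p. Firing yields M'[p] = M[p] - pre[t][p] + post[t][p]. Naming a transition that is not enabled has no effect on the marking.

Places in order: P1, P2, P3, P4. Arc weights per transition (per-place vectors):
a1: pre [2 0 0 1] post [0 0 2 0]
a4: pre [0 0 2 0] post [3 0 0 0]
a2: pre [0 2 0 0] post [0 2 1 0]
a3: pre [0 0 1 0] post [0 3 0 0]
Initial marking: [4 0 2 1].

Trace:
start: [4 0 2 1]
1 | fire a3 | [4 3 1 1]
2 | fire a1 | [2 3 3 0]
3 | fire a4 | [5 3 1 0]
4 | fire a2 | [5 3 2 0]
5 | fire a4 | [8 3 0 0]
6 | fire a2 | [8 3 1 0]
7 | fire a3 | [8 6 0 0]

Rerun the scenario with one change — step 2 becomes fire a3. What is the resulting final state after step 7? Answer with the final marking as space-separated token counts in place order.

(re-executing from step 2 with the substitution; state before step 2: [4 3 1 1])
2 | fire a3 | [4 6 0 1]
3 | fire a4 | [4 6 0 1]
4 | fire a2 | [4 6 1 1]
5 | fire a4 | [4 6 1 1]
6 | fire a2 | [4 6 2 1]
7 | fire a3 | [4 9 1 1]

4 9 1 1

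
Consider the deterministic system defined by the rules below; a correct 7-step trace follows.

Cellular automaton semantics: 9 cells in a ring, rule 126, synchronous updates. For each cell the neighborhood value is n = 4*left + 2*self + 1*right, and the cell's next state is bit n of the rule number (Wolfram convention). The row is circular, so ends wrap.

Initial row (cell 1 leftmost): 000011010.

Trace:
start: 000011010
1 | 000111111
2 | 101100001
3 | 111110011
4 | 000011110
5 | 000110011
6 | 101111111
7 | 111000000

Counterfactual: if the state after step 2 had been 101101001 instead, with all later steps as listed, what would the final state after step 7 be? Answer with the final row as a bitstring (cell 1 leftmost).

state after step 2 := 101101001
3 | 111111111
4 | 000000000
5 | 000000000
6 | 000000000
7 | 000000000

000000000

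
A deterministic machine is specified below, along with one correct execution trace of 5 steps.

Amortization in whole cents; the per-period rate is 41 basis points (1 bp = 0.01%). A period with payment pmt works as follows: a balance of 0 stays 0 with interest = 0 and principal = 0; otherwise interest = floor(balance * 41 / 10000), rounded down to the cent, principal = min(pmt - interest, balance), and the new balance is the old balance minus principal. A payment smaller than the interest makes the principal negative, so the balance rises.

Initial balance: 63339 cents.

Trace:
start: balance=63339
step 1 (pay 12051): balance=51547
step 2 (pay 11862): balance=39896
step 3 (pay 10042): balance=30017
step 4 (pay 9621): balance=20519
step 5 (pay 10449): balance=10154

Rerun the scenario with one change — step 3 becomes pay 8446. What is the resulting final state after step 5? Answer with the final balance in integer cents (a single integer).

11762

(re-executing from step 3 with the substitution; state before step 3: balance=39896)
step 3 (pay 8446): balance=31613
step 4 (pay 9621): balance=22121
step 5 (pay 10449): balance=11762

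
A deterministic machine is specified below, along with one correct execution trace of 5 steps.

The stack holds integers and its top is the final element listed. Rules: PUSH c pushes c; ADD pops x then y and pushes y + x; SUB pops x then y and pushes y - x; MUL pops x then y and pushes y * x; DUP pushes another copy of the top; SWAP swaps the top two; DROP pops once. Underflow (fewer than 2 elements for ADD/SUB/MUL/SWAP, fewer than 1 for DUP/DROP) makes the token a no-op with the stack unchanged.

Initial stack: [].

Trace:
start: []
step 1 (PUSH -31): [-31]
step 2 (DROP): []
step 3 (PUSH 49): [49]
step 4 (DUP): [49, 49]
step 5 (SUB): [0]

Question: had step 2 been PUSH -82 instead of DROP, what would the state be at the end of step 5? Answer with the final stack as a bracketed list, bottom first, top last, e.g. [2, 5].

[-31, -82, 0]

(re-executing from step 2 with the substitution; state before step 2: [-31])
step 2 (PUSH -82): [-31, -82]
step 3 (PUSH 49): [-31, -82, 49]
step 4 (DUP): [-31, -82, 49, 49]
step 5 (SUB): [-31, -82, 0]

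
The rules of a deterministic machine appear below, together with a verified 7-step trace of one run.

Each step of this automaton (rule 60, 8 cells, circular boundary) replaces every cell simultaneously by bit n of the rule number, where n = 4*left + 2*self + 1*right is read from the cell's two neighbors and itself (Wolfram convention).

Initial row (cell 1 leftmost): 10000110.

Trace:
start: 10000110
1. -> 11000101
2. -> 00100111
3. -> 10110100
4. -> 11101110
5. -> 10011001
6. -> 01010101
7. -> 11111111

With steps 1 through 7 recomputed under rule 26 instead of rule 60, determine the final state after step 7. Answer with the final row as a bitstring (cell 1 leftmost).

00000000

(re-executing steps 1..7 under rule 26; state before step 1: 10000110)
1. -> 01001100
2. -> 10111010
3. -> 00100000
4. -> 01010000
5. -> 10001000
6. -> 01010101
7. -> 00000000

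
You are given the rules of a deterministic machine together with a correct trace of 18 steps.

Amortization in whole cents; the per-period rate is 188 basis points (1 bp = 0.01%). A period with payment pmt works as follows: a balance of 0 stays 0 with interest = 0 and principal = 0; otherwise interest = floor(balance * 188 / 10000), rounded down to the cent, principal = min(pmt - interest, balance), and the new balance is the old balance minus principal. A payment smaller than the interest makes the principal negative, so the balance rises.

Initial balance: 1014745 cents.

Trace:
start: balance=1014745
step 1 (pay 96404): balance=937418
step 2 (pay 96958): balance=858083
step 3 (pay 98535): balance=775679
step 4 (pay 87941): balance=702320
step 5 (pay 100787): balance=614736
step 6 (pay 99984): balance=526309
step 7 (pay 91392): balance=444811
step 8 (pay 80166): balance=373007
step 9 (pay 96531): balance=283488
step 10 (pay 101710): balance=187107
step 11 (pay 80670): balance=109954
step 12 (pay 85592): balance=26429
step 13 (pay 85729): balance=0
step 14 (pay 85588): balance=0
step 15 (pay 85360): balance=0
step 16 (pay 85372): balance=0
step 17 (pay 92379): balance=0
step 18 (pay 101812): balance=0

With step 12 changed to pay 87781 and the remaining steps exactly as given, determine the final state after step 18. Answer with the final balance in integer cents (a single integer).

(re-executing from step 12 with the substitution; state before step 12: balance=109954)
step 12 (pay 87781): balance=24240
step 13 (pay 85729): balance=0
step 14 (pay 85588): balance=0
step 15 (pay 85360): balance=0
step 16 (pay 85372): balance=0
step 17 (pay 92379): balance=0
step 18 (pay 101812): balance=0

0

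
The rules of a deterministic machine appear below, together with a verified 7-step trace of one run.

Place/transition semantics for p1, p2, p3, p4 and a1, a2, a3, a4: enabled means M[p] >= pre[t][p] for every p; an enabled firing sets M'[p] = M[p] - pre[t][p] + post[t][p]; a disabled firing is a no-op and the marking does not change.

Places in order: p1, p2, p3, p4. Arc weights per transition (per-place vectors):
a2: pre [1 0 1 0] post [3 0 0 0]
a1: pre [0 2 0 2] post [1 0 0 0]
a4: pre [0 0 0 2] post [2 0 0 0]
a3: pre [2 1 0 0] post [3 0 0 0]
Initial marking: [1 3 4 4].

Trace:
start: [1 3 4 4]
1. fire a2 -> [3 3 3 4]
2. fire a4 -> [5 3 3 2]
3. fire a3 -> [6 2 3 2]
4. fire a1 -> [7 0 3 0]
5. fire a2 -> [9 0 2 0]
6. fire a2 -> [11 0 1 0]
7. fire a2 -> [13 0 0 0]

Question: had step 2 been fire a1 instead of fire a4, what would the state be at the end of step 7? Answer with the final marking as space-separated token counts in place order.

11 0 0 2

(re-executing from step 2 with the substitution; state before step 2: [3 3 3 4])
2. fire a1 -> [4 1 3 2]
3. fire a3 -> [5 0 3 2]
4. fire a1 -> [5 0 3 2]
5. fire a2 -> [7 0 2 2]
6. fire a2 -> [9 0 1 2]
7. fire a2 -> [11 0 0 2]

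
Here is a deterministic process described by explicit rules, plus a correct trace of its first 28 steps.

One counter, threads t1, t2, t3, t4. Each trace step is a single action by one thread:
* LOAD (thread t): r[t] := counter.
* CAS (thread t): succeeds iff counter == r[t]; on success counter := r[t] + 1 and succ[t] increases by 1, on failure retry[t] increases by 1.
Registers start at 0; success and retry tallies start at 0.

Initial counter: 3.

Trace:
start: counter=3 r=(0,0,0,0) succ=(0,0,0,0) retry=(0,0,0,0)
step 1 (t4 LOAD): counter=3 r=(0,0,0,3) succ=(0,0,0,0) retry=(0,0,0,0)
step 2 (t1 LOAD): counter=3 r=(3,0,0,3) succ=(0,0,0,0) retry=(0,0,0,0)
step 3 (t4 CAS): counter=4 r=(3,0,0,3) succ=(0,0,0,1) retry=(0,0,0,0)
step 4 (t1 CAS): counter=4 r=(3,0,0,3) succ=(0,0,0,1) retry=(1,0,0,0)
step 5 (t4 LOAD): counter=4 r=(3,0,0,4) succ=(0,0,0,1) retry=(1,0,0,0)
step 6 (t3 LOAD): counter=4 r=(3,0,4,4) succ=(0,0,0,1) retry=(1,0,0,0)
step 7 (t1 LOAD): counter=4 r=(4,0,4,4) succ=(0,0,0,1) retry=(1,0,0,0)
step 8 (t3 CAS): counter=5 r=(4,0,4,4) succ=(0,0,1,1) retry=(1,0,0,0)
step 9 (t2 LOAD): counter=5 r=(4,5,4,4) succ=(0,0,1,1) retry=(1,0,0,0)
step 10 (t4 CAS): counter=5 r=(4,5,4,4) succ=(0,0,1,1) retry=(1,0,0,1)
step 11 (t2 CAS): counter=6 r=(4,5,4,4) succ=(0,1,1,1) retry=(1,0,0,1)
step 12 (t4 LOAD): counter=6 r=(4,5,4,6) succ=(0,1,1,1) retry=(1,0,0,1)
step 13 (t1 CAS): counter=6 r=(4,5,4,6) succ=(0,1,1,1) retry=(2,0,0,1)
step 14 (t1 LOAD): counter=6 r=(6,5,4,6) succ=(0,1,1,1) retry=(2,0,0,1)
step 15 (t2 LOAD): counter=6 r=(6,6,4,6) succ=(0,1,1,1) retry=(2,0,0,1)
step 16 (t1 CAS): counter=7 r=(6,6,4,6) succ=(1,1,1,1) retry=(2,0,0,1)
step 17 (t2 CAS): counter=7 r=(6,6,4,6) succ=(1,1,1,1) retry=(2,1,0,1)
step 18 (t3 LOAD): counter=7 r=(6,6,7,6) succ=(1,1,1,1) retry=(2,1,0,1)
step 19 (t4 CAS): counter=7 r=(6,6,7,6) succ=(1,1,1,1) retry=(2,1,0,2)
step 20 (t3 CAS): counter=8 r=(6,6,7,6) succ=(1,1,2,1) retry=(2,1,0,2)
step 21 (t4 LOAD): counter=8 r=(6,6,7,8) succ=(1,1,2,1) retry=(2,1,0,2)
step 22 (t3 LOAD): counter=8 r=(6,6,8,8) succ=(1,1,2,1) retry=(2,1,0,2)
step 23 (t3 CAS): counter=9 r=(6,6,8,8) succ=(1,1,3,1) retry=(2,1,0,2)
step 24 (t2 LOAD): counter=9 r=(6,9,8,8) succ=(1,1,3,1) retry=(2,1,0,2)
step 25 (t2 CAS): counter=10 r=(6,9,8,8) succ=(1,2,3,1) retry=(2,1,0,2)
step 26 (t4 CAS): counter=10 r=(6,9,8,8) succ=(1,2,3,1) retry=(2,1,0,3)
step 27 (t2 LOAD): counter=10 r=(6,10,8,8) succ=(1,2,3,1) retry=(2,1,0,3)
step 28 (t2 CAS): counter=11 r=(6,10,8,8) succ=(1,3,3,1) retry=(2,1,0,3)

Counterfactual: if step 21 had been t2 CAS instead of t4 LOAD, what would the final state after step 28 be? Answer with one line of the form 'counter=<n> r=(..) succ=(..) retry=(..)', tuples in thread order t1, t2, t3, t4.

counter=11 r=(6,10,8,6) succ=(1,3,3,1) retry=(2,2,0,3)

(re-executing from step 21 with the substitution; state before step 21: counter=8 r=(6,6,7,6) succ=(1,1,2,1) retry=(2,1,0,2))
step 21 (t2 CAS): counter=8 r=(6,6,7,6) succ=(1,1,2,1) retry=(2,2,0,2)
step 22 (t3 LOAD): counter=8 r=(6,6,8,6) succ=(1,1,2,1) retry=(2,2,0,2)
step 23 (t3 CAS): counter=9 r=(6,6,8,6) succ=(1,1,3,1) retry=(2,2,0,2)
step 24 (t2 LOAD): counter=9 r=(6,9,8,6) succ=(1,1,3,1) retry=(2,2,0,2)
step 25 (t2 CAS): counter=10 r=(6,9,8,6) succ=(1,2,3,1) retry=(2,2,0,2)
step 26 (t4 CAS): counter=10 r=(6,9,8,6) succ=(1,2,3,1) retry=(2,2,0,3)
step 27 (t2 LOAD): counter=10 r=(6,10,8,6) succ=(1,2,3,1) retry=(2,2,0,3)
step 28 (t2 CAS): counter=11 r=(6,10,8,6) succ=(1,3,3,1) retry=(2,2,0,3)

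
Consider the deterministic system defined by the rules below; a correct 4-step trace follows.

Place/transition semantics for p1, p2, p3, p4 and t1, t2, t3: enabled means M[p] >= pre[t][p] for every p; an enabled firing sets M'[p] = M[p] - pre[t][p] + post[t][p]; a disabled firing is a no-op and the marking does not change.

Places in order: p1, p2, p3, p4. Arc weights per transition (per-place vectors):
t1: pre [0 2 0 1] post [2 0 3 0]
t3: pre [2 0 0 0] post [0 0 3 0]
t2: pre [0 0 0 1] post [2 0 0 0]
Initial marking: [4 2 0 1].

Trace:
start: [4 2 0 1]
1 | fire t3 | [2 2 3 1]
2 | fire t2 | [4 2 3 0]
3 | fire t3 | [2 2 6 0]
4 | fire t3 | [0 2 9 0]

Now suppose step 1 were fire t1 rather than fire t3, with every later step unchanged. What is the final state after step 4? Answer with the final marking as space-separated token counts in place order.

(re-executing from step 1 with the substitution; state before step 1: [4 2 0 1])
1 | fire t1 | [6 0 3 0]
2 | fire t2 | [6 0 3 0]
3 | fire t3 | [4 0 6 0]
4 | fire t3 | [2 0 9 0]

2 0 9 0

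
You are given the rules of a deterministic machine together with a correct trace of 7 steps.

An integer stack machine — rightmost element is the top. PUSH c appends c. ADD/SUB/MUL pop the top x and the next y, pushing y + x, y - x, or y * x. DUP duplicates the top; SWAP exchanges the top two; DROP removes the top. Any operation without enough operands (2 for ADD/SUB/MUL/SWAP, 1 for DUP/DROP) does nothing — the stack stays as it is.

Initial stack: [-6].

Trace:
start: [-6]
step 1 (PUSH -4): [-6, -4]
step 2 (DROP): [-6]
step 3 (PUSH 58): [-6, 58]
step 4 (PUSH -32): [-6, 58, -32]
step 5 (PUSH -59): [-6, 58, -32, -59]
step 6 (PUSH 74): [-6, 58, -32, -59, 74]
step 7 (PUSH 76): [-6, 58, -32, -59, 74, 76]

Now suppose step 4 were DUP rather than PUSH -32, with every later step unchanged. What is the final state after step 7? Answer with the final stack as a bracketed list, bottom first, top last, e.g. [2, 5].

[-6, 58, 58, -59, 74, 76]

(re-executing from step 4 with the substitution; state before step 4: [-6, 58])
step 4 (DUP): [-6, 58, 58]
step 5 (PUSH -59): [-6, 58, 58, -59]
step 6 (PUSH 74): [-6, 58, 58, -59, 74]
step 7 (PUSH 76): [-6, 58, 58, -59, 74, 76]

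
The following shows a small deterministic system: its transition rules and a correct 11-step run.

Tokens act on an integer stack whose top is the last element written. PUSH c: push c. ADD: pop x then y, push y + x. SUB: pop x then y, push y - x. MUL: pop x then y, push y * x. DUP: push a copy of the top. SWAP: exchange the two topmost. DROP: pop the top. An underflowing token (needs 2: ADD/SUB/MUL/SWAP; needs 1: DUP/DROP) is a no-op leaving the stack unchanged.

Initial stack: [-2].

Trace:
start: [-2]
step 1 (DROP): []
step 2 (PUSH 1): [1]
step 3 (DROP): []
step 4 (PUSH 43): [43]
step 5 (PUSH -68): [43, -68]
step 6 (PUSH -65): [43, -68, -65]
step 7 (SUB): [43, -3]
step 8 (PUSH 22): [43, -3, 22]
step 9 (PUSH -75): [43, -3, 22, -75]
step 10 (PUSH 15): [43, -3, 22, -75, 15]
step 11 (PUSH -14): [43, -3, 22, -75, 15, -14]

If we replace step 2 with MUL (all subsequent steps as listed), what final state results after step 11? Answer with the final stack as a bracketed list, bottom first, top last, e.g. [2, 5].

[43, -3, 22, -75, 15, -14]

(re-executing from step 2 with the substitution; state before step 2: [])
step 2 (MUL): []
step 3 (DROP): []
step 4 (PUSH 43): [43]
step 5 (PUSH -68): [43, -68]
step 6 (PUSH -65): [43, -68, -65]
step 7 (SUB): [43, -3]
step 8 (PUSH 22): [43, -3, 22]
step 9 (PUSH -75): [43, -3, 22, -75]
step 10 (PUSH 15): [43, -3, 22, -75, 15]
step 11 (PUSH -14): [43, -3, 22, -75, 15, -14]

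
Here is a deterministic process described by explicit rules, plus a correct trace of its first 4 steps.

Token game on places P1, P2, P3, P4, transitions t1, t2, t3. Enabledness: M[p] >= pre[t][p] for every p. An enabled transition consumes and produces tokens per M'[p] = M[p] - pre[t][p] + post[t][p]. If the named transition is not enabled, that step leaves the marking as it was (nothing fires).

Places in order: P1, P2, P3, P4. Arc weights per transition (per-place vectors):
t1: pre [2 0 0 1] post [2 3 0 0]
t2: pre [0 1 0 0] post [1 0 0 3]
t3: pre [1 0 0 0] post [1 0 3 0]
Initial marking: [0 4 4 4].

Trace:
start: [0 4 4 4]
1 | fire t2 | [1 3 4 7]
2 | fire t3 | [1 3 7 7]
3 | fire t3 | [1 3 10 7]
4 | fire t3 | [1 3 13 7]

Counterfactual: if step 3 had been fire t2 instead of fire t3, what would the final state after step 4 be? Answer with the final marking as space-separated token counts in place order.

2 2 10 10

(re-executing from step 3 with the substitution; state before step 3: [1 3 7 7])
3 | fire t2 | [2 2 7 10]
4 | fire t3 | [2 2 10 10]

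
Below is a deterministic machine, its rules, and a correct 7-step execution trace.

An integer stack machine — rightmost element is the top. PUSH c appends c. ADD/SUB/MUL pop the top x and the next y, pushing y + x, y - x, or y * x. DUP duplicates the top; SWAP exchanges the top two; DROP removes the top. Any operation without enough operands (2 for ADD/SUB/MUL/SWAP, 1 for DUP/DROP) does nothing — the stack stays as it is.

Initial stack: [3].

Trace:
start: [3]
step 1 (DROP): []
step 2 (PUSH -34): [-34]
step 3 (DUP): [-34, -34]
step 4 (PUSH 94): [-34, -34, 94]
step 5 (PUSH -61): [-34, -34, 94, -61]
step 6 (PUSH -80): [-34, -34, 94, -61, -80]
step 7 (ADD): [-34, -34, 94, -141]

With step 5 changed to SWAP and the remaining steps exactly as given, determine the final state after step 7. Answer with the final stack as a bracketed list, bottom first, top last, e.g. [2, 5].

(re-executing from step 5 with the substitution; state before step 5: [-34, -34, 94])
step 5 (SWAP): [-34, 94, -34]
step 6 (PUSH -80): [-34, 94, -34, -80]
step 7 (ADD): [-34, 94, -114]

[-34, 94, -114]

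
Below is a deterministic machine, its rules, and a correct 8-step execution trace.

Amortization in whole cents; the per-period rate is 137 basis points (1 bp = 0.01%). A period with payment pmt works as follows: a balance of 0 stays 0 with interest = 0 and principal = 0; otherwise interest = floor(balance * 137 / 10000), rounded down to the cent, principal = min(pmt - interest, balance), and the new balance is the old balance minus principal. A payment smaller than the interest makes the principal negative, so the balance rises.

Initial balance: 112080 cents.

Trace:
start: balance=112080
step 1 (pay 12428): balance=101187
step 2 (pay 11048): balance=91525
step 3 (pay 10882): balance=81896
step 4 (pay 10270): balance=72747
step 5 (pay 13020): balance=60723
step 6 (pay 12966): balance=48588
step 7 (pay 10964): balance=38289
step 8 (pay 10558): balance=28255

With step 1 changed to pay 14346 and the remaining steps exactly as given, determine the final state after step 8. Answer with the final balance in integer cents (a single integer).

26147

(re-executing from step 1 with the substitution; state before step 1: balance=112080)
step 1 (pay 14346): balance=99269
step 2 (pay 11048): balance=89580
step 3 (pay 10882): balance=79925
step 4 (pay 10270): balance=70749
step 5 (pay 13020): balance=58698
step 6 (pay 12966): balance=46536
step 7 (pay 10964): balance=36209
step 8 (pay 10558): balance=26147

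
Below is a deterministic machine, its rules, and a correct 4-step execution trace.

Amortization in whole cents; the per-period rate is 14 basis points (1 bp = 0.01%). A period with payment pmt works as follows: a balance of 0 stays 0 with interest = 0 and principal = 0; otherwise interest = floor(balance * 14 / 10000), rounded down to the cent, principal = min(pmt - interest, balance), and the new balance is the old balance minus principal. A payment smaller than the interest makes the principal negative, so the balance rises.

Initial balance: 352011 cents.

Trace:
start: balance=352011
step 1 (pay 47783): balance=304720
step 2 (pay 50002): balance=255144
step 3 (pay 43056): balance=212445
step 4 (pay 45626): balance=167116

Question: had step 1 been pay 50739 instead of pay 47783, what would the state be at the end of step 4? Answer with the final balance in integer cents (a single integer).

164148

(re-executing from step 1 with the substitution; state before step 1: balance=352011)
step 1 (pay 50739): balance=301764
step 2 (pay 50002): balance=252184
step 3 (pay 43056): balance=209481
step 4 (pay 45626): balance=164148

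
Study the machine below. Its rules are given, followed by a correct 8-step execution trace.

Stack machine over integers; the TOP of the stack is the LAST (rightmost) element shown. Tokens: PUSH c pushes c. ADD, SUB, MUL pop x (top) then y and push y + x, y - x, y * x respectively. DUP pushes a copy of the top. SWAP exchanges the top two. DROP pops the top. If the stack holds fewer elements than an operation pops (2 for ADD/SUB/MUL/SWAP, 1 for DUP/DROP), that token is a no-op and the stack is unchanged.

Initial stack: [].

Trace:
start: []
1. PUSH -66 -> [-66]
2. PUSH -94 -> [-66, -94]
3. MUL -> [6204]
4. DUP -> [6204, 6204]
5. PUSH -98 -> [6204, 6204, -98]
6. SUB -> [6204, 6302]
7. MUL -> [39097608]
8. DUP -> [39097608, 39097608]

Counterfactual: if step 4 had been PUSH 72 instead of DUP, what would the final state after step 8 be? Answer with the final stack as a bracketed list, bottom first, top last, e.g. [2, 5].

[1054680, 1054680]

(re-executing from step 4 with the substitution; state before step 4: [6204])
4. PUSH 72 -> [6204, 72]
5. PUSH -98 -> [6204, 72, -98]
6. SUB -> [6204, 170]
7. MUL -> [1054680]
8. DUP -> [1054680, 1054680]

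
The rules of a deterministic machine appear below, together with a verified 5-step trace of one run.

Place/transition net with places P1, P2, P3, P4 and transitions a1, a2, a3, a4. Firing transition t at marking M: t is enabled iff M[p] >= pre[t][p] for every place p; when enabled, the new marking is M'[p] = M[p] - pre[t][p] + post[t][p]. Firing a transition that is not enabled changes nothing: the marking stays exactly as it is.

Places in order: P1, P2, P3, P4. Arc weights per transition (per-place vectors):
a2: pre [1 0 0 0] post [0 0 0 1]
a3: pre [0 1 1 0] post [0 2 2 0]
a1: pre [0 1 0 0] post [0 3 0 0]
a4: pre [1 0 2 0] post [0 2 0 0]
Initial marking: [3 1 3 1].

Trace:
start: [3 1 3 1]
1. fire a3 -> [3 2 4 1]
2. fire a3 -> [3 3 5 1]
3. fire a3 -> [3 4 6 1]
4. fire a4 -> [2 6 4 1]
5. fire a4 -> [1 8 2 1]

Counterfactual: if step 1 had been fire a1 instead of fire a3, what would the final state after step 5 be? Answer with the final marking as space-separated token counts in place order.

1 9 1 1

(re-executing from step 1 with the substitution; state before step 1: [3 1 3 1])
1. fire a1 -> [3 3 3 1]
2. fire a3 -> [3 4 4 1]
3. fire a3 -> [3 5 5 1]
4. fire a4 -> [2 7 3 1]
5. fire a4 -> [1 9 1 1]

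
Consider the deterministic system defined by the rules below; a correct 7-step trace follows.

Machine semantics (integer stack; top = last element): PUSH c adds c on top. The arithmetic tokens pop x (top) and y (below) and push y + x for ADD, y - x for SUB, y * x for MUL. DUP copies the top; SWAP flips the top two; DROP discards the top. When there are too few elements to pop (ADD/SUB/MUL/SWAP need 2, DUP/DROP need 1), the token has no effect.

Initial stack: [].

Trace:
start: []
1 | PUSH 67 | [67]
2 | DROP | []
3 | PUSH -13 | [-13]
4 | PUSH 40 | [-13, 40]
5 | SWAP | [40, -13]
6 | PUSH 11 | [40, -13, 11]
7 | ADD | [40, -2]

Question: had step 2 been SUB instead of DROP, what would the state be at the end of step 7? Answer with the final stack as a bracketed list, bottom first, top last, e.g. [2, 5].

[67, 40, -2]

(re-executing from step 2 with the substitution; state before step 2: [67])
2 | SUB | [67]
3 | PUSH -13 | [67, -13]
4 | PUSH 40 | [67, -13, 40]
5 | SWAP | [67, 40, -13]
6 | PUSH 11 | [67, 40, -13, 11]
7 | ADD | [67, 40, -2]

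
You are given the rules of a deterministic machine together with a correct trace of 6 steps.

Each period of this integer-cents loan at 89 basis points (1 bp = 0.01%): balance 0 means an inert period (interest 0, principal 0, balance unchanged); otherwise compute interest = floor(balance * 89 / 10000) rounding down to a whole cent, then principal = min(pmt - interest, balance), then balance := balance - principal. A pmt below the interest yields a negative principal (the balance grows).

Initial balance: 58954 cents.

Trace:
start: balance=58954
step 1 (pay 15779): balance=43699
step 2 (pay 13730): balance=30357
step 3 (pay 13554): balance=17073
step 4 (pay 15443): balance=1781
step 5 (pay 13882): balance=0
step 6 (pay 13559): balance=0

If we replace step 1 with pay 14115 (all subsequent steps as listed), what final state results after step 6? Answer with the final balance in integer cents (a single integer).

(re-executing from step 1 with the substitution; state before step 1: balance=58954)
step 1 (pay 14115): balance=45363
step 2 (pay 13730): balance=32036
step 3 (pay 13554): balance=18767
step 4 (pay 15443): balance=3491
step 5 (pay 13882): balance=0
step 6 (pay 13559): balance=0

0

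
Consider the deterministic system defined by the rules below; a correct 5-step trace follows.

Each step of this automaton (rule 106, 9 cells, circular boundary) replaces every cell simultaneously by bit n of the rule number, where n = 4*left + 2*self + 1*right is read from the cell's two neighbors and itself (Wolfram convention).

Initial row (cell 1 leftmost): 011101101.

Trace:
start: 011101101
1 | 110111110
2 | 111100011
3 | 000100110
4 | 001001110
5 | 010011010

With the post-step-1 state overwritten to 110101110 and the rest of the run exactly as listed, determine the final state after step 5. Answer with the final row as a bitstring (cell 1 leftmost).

111000100

state after step 1 := 110101110
2 | 111011011
3 | 001111110
4 | 011000010
5 | 111000100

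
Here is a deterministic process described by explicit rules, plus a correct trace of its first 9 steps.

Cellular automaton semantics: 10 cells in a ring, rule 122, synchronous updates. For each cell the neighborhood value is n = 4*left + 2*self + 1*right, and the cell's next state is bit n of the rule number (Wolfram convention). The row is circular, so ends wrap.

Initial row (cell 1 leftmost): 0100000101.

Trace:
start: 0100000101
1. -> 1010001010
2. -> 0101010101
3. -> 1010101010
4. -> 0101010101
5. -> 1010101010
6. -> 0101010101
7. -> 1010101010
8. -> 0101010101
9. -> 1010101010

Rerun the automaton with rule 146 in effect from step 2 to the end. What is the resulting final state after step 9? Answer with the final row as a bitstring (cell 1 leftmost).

0010001000

(re-executing steps 2..9 under rule 146; state before step 2: 1010001010)
2. -> 0001010000
3. -> 0010001000
4. -> 0101010100
5. -> 1000000010
6. -> 0100000100
7. -> 1010001010
8. -> 0001010000
9. -> 0010001000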